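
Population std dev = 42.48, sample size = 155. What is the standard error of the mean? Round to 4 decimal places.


SE = sigma / sqrt(n)
sqrt(155) ≈ 12.449900
SE = 42.48 / 12.449900 ≈ 3.412076

3.4121


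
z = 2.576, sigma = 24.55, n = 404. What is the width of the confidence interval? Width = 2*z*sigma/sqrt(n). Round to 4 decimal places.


width = 2*z*sigma/sqrt(n)
2*z*sigma = 2 * 2.576 * 24.55 = 126.4816
sqrt(404) ≈ 20.099751
width = 126.4816 / 20.099751 ≈ 6.292695

6.2927


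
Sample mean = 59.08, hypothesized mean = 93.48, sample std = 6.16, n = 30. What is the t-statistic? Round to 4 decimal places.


t = (xbar - mu0) / (s/sqrt(n))
xbar - mu0 = 59.08 - 93.48 = -34.4
sqrt(30) ≈ 5.47722558
s/sqrt(n) = 6.16 / 5.47722558 ≈ 1.12465698
t = -34.4 / 1.12465698 ≈ -30.587104

-30.5871


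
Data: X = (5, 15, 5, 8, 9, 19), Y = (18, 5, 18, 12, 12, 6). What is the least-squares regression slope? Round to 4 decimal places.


b = sum((xi-xbar)(yi-ybar)) / sum((xi-xbar)^2)
n = 6, xbar = 61/6 ≈ 10.166667, ybar = 71/6 ≈ 11.833333
Sxy = sum((xi-xbar)(yi-ybar)) = -893/6 ≈ -148.833333
Sxx = sum((xi-xbar)^2) = 965/6 ≈ 160.833333
b = Sxy / Sxx = -893/965 ≈ -0.925389

-0.9254


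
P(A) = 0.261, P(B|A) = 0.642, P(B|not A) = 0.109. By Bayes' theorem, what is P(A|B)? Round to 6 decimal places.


P(A|B) = P(B|A)*P(A) / P(B), P(B) = P(B|A)*P(A) + P(B|not A)*P(not A)
P(B|A)*P(A) = 0.642 * 0.261 = 0.167562
P(B|not A)*P(not A) = 0.109 * 0.739 = 0.080551
P(B) = 0.167562 + 0.080551 = 0.248113
P(A|B) = 0.167562 / 0.248113 ≈ 0.67534551

0.675346


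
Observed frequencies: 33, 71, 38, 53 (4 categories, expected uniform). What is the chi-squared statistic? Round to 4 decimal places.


chi2 = sum((O-E)^2/E), E = total/4
total = 195, E = 195/4 = 48.75
(33 - 48.75)^2 / 48.75 = 248.0625 / 48.75 = 1323/260 ≈ 5.088462
(71 - 48.75)^2 / 48.75 = 495.0625 / 48.75 = 7921/780 ≈ 10.155128
(38 - 48.75)^2 / 48.75 = 115.5625 / 48.75 = 1849/780 ≈ 2.370513
(53 - 48.75)^2 / 48.75 = 18.0625 / 48.75 = 289/780 ≈ 0.370513
chi2 = 1169/65 ≈ 17.984615

17.9846


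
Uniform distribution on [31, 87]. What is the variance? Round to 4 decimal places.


Var = (b-a)^2 / 12
(b-a)^2 = (87 - 31)^2 = 3136
Var = 3136/12 ≈ 261.333333

261.3333


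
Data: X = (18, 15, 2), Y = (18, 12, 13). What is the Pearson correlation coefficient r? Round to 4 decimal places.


r = sum((xi-xbar)(yi-ybar)) / sqrt(sum((xi-xbar)^2) * sum((yi-ybar)^2))
n = 3, xbar = 35/3 ≈ 11.666667, ybar = 43/3 ≈ 14.333333
Sxy = sum((xi-xbar)(yi-ybar)) = 85/3 ≈ 28.333333
Sxx = sum((xi-xbar)^2) = 434/3 ≈ 144.666667
Syy = sum((yi-ybar)^2) = 62/3 ≈ 20.666667
sqrt(Sxx*Syy) ≈ 54.678860
r = Sxy / sqrt(Sxx*Syy) = 28.333333 / 54.678860 ≈ 0.518177

0.5182


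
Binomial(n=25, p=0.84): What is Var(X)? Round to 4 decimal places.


Var = n*p*(1-p) = 25 * 0.84 * 0.16 = 3.36

3.3600


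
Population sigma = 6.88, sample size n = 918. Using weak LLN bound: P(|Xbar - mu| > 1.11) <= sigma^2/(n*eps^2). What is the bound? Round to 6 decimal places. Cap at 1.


bound = min(1, sigma^2/(n*eps^2))
sigma^2 = 6.88^2 = 47.3344
n*eps^2 = 918 * 1.11^2 = 918 * 1.2321 = 1131.0678
sigma^2/(n*eps^2) = 47.3344 / 1131.0678 ≈ 0.04184930

0.041849


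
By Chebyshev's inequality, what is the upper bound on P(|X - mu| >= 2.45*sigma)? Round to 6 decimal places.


P <= 1/k^2
k^2 = 2.45^2 = 6.0025
1/k^2 = 1 / 6.0025 = 400/2401 ≈ 0.16659725

0.166597


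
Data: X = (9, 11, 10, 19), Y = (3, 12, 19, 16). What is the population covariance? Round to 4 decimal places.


Cov = (1/n)*sum((xi-xbar)(yi-ybar))
n = 4, xbar = 49/4 = 12.25, ybar = 50/4 = 12.5
sum((xi-xbar)(yi-ybar)) = 40.5
Cov = 40.5 / 4 = 10.125

10.1250


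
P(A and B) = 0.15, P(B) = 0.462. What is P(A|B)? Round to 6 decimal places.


P(A|B) = P(A and B) / P(B) = 0.15 / 0.462 = 25/77 ≈ 0.32467532

0.324675


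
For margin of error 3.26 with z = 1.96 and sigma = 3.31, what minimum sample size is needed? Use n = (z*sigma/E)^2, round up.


z*sigma/E = 1.96 * 3.31 / 3.26 = 16219/8150 ≈ 1.990061
(z*sigma/E)^2 ≈ 3.960344
round up: n = 4

4


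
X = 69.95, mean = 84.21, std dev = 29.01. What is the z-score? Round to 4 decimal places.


z = (X - mu) / sigma
X - mu = 69.95 - 84.21 = -14.26
z = -14.26 / 29.01 = -1426/2901 ≈ -0.491555

-0.4916


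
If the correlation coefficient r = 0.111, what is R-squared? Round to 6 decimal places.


R^2 = r^2 = (0.111)^2 = 0.012321

0.012321


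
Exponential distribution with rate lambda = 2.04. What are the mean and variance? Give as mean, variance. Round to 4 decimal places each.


mean = 1/lam, var = 1/lam^2
mean = 1 / 2.04 = 25/51 ≈ 0.490196
lam^2 = 2.04^2 = 4.1616
var = 1 / 4.1616 = 625/2601 ≈ 0.240292

0.4902, 0.2403


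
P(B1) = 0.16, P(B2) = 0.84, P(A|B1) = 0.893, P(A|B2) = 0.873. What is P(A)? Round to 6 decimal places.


P(A) = P(A|B1)*P(B1) + P(A|B2)*P(B2)
P(A|B1)*P(B1) = 0.893 * 0.16 = 0.14288
P(A|B2)*P(B2) = 0.873 * 0.84 = 0.73332
P(A) = 0.14288 + 0.73332 = 0.8762

0.876200


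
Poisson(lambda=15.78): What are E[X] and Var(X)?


E[X] = Var(X) = lambda = 15.78

15.78, 15.78


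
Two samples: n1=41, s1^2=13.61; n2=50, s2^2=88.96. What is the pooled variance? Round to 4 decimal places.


sp^2 = ((n1-1)*s1^2 + (n2-1)*s2^2)/(n1+n2-2)
(n1-1)*s1^2 = 40 * 13.61 = 544.4
(n2-1)*s2^2 = 49 * 88.96 = 4359.04
numerator = 544.4 + 4359.04 = 4903.44
n1+n2-2 = 89
sp^2 = 4903.44 / 89 = 122586/2225 ≈ 55.094831

55.0948


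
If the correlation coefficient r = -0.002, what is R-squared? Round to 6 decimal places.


R^2 = r^2 = (-0.002)^2 = 0.000004

0.000004


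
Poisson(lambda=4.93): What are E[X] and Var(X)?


E[X] = Var(X) = lambda = 4.93

4.93, 4.93


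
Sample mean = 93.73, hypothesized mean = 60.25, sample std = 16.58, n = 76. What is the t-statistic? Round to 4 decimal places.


t = (xbar - mu0) / (s/sqrt(n))
xbar - mu0 = 93.73 - 60.25 = 33.48
sqrt(76) ≈ 8.71779789
s/sqrt(n) = 16.58 / 8.71779789 ≈ 1.90185643
t = 33.48 / 1.90185643 ≈ 17.603852

17.6039


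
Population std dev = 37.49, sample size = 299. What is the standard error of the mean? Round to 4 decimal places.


SE = sigma / sqrt(n)
sqrt(299) ≈ 17.291616
SE = 37.49 / 17.291616 ≈ 2.168103

2.1681


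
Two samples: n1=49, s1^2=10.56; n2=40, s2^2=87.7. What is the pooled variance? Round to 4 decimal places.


sp^2 = ((n1-1)*s1^2 + (n2-1)*s2^2)/(n1+n2-2)
(n1-1)*s1^2 = 48 * 10.56 = 506.88
(n2-1)*s2^2 = 39 * 87.7 = 3420.3
numerator = 506.88 + 3420.3 = 3927.18
n1+n2-2 = 87
sp^2 = 3927.18 / 87 = 45.14

45.1400


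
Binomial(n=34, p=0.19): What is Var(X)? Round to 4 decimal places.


Var = n*p*(1-p) = 34 * 0.19 * 0.81 = 5.2326

5.2326


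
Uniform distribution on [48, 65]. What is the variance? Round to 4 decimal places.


Var = (b-a)^2 / 12
(b-a)^2 = (65 - 48)^2 = 289
Var = 289/12 ≈ 24.083333

24.0833


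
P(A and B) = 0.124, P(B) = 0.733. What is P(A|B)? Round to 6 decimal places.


P(A|B) = P(A and B) / P(B) = 0.124 / 0.733 = 124/733 ≈ 0.16916780

0.169168


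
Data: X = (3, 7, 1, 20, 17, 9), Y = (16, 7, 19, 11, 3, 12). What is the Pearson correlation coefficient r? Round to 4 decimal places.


r = sum((xi-xbar)(yi-ybar)) / sqrt(sum((xi-xbar)^2) * sum((yi-ybar)^2))
n = 6, xbar = 57/6 = 9.5, ybar = 68/6 = 34/3 ≈ 11.333333
Sxy = sum((xi-xbar)(yi-ybar)) = -151
Sxx = sum((xi-xbar)^2) = 287.5
Syy = sum((yi-ybar)^2) = 508/3 ≈ 169.333333
sqrt(Sxx*Syy) ≈ 220.643000
r = Sxy / sqrt(Sxx*Syy) = -151 / 220.643000 ≈ -0.684363

-0.6844


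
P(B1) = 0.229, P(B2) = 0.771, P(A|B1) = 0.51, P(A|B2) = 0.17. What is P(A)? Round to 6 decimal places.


P(A) = P(A|B1)*P(B1) + P(A|B2)*P(B2)
P(A|B1)*P(B1) = 0.51 * 0.229 = 0.11679
P(A|B2)*P(B2) = 0.17 * 0.771 = 0.13107
P(A) = 0.11679 + 0.13107 = 0.24786

0.247860


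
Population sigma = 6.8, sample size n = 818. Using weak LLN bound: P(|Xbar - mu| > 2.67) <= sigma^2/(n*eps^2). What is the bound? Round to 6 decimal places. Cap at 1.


bound = min(1, sigma^2/(n*eps^2))
sigma^2 = 6.8^2 = 46.24
n*eps^2 = 818 * 2.67^2 = 818 * 7.1289 = 5831.4402
sigma^2/(n*eps^2) = 46.24 / 5831.4402 ≈ 0.00792943

0.007929


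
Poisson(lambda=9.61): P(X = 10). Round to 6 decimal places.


P = e^(-lam) * lam^k / k!
e^(-9.61) ≈ 0.00006705482
lam^k = 9.61^10 ≈ 6717905288.190823
k! = 10! = 3628800
P = 0.00006705482 * 6717905288.190823 / 3628800 ≈ 0.124137

0.124137


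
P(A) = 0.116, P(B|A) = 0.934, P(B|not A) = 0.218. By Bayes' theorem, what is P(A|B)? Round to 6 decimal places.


P(A|B) = P(B|A)*P(A) / P(B), P(B) = P(B|A)*P(A) + P(B|not A)*P(not A)
P(B|A)*P(A) = 0.934 * 0.116 = 0.108344
P(B|not A)*P(not A) = 0.218 * 0.884 = 0.192712
P(B) = 0.108344 + 0.192712 = 0.301056
P(A|B) = 0.108344 / 0.301056 ≈ 0.35987989

0.359880


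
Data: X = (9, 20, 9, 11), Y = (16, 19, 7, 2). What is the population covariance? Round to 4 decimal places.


Cov = (1/n)*sum((xi-xbar)(yi-ybar))
n = 4, xbar = 49/4 = 12.25, ybar = 44/4 = 11
sum((xi-xbar)(yi-ybar)) = 70
Cov = 70 / 4 = 17.5

17.5000


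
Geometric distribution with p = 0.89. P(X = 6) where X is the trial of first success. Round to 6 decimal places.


P = (1-p)^(k-1) * p
(1-p)^(k-1) = 0.11^5 = 0.0000161051
P = 0.0000161051 * 0.89 ≈ 0.00001433354

0.000014


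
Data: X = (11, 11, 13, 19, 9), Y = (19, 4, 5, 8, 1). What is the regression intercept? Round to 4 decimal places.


a = ybar - b*xbar, where b = sum((xi-xbar)(yi-ybar)) / sum((xi-xbar)^2)
n = 5, xbar = 63/5 = 12.6, ybar = 37/5 = 7.4
Sxy = sum((xi-xbar)(yi-ybar)) = 12.8
Sxx = sum((xi-xbar)^2) = 59.2
b = Sxy / Sxx = 8/37 ≈ 0.216216
a = 7.4 - 0.216216 * 12.6 = 173/37 ≈ 4.675676

4.6757


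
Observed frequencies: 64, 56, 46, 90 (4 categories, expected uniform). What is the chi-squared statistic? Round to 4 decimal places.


chi2 = sum((O-E)^2/E), E = total/4
total = 256, E = 256/4 = 64
(64 - 64)^2 / 64 = 0 / 64 = 0
(56 - 64)^2 / 64 = 64 / 64 = 1
(46 - 64)^2 / 64 = 324 / 64 = 5.0625
(90 - 64)^2 / 64 = 676 / 64 = 10.5625
chi2 = 16.625

16.6250


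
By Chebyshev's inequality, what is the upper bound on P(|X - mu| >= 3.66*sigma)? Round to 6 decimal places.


P <= 1/k^2
k^2 = 3.66^2 = 13.3956
1/k^2 = 1 / 13.3956 ≈ 0.07465138

0.074651


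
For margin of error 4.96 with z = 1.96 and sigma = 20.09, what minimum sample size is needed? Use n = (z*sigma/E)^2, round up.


z*sigma/E = 1.96 * 20.09 / 4.96 ≈ 7.938790
(z*sigma/E)^2 ≈ 63.024392
round up: n = 64

64


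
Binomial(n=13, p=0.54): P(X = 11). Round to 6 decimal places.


P = C(n,k) * p^k * (1-p)^(n-k)
C(13,11) = 78
p^k = 0.54^11 ≈ 0.001138496
(1-p)^(n-k) = 0.46^2 = 0.2116
P = 78 * 0.001138496 * 0.2116 ≈ 0.018791

0.018791


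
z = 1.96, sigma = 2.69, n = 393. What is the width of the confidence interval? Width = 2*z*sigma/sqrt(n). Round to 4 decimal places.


width = 2*z*sigma/sqrt(n)
2*z*sigma = 2 * 1.96 * 2.69 = 10.5448
sqrt(393) ≈ 19.824228
width = 10.5448 / 19.824228 ≈ 0.531915

0.5319


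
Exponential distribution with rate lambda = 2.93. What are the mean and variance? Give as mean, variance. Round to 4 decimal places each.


mean = 1/lam, var = 1/lam^2
mean = 1 / 2.93 = 100/293 ≈ 0.341297
lam^2 = 2.93^2 = 8.5849
var = 1 / 8.5849 ≈ 0.116484

0.3413, 0.1165


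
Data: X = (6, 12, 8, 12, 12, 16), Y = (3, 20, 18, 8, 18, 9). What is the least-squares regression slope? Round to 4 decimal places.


b = sum((xi-xbar)(yi-ybar)) / sum((xi-xbar)^2)
n = 6, xbar = 66/6 = 11, ybar = 76/6 = 38/3 ≈ 12.666667
Sxy = sum((xi-xbar)(yi-ybar)) = 22
Sxx = sum((xi-xbar)^2) = 62
b = Sxy / Sxx = 11/31 ≈ 0.354839

0.3548


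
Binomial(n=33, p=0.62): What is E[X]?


E[X] = n*p = 33 * 0.62 = 20.46

20.46


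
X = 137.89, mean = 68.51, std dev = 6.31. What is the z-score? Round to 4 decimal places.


z = (X - mu) / sigma
X - mu = 137.89 - 68.51 = 69.38
z = 69.38 / 6.31 = 6938/631 ≈ 10.995246

10.9952


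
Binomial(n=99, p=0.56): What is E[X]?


E[X] = n*p = 99 * 0.56 = 55.44

55.44


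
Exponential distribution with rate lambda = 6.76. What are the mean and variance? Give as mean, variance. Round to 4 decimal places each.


mean = 1/lam, var = 1/lam^2
mean = 1 / 6.76 = 25/169 ≈ 0.147929
lam^2 = 6.76^2 = 45.6976
var = 1 / 45.6976 ≈ 0.021883

0.1479, 0.0219


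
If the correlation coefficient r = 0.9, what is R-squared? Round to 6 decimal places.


R^2 = r^2 = (0.9)^2 = 0.81

0.810000


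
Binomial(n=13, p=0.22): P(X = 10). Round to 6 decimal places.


P = C(n,k) * p^k * (1-p)^(n-k)
C(13,10) = 286
p^k = 0.22^10 ≈ 0.0000002655992
(1-p)^(n-k) = 0.78^3 = 0.474552
P = 286 * 0.0000002655992 * 0.474552 ≈ 0.000036

0.000036


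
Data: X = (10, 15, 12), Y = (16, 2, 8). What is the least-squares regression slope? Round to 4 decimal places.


b = sum((xi-xbar)(yi-ybar)) / sum((xi-xbar)^2)
n = 3, xbar = 37/3 ≈ 12.333333, ybar = 26/3 ≈ 8.666667
Sxy = sum((xi-xbar)(yi-ybar)) = -104/3 ≈ -34.666667
Sxx = sum((xi-xbar)^2) = 38/3 ≈ 12.666667
b = Sxy / Sxx = -52/19 ≈ -2.736842

-2.7368


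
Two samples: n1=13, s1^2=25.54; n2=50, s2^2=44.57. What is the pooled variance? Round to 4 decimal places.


sp^2 = ((n1-1)*s1^2 + (n2-1)*s2^2)/(n1+n2-2)
(n1-1)*s1^2 = 12 * 25.54 = 306.48
(n2-1)*s2^2 = 49 * 44.57 = 2183.93
numerator = 306.48 + 2183.93 = 2490.41
n1+n2-2 = 61
sp^2 = 2490.41 / 61 = 249041/6100 ≈ 40.826393

40.8264


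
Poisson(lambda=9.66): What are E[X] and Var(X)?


E[X] = Var(X) = lambda = 9.66

9.66, 9.66


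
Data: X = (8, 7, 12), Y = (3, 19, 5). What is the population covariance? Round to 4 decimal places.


Cov = (1/n)*sum((xi-xbar)(yi-ybar))
n = 3, xbar = 27/3 = 9, ybar = 27/3 = 9
sum((xi-xbar)(yi-ybar)) = -26
Cov = -26 / 3 = -26/3 ≈ -8.666667

-8.6667


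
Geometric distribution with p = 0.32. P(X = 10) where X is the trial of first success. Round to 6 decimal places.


P = (1-p)^(k-1) * p
(1-p)^(k-1) = 0.68^9 ≈ 0.03108710
P = 0.03108710 * 0.32 ≈ 0.009947872

0.009948


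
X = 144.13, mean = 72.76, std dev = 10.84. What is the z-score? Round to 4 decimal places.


z = (X - mu) / sigma
X - mu = 144.13 - 72.76 = 71.37
z = 71.37 / 10.84 = 7137/1084 ≈ 6.583948

6.5839


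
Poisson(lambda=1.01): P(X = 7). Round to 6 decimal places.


P = e^(-lam) * lam^k / k!
e^(-1.01) ≈ 0.3642190
lam^k = 1.01^7 ≈ 1.072135
k! = 7! = 5040
P = 0.3642190 * 1.072135 / 5040 ≈ 0.000077

0.000077


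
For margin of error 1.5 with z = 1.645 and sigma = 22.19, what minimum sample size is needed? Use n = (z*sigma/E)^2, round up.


z*sigma/E = 1.645 * 22.19 / 1.5 ≈ 24.335033
(z*sigma/E)^2 ≈ 592.193847
round up: n = 593

593


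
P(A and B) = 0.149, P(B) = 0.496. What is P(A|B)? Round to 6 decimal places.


P(A|B) = P(A and B) / P(B) = 0.149 / 0.496 = 149/496 ≈ 0.30040323

0.300403


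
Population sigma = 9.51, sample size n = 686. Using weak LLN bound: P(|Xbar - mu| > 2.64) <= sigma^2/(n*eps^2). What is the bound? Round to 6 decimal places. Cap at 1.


bound = min(1, sigma^2/(n*eps^2))
sigma^2 = 9.51^2 = 90.4401
n*eps^2 = 686 * 2.64^2 = 686 * 6.9696 = 4781.1456
sigma^2/(n*eps^2) = 90.4401 / 4781.1456 ≈ 0.01891599

0.018916


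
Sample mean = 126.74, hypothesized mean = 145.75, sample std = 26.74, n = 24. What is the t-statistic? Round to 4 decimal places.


t = (xbar - mu0) / (s/sqrt(n))
xbar - mu0 = 126.74 - 145.75 = -19.01
sqrt(24) ≈ 4.89897949
s/sqrt(n) = 26.74 / 4.89897949 ≈ 5.45827964
t = -19.01 / 5.45827964 ≈ -3.482782

-3.4828


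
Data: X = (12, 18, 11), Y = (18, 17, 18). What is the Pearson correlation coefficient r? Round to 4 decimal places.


r = sum((xi-xbar)(yi-ybar)) / sqrt(sum((xi-xbar)^2) * sum((yi-ybar)^2))
n = 3, xbar = 41/3 ≈ 13.666667, ybar = 53/3 ≈ 17.666667
Sxy = sum((xi-xbar)(yi-ybar)) = -13/3 ≈ -4.333333
Sxx = sum((xi-xbar)^2) = 86/3 ≈ 28.666667
Syy = sum((yi-ybar)^2) = 2/3 ≈ 0.666667
sqrt(Sxx*Syy) ≈ 4.371626
r = Sxy / sqrt(Sxx*Syy) = -4.333333 / 4.371626 ≈ -0.991241

-0.9912


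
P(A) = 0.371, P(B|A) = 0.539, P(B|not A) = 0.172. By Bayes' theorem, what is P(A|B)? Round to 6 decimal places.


P(A|B) = P(B|A)*P(A) / P(B), P(B) = P(B|A)*P(A) + P(B|not A)*P(not A)
P(B|A)*P(A) = 0.539 * 0.371 = 0.199969
P(B|not A)*P(not A) = 0.172 * 0.629 = 0.108188
P(B) = 0.199969 + 0.108188 = 0.308157
P(A|B) = 0.199969 / 0.308157 ≈ 0.64891922

0.648919


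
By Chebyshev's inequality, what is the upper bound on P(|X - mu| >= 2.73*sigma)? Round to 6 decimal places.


P <= 1/k^2
k^2 = 2.73^2 = 7.4529
1/k^2 = 1 / 7.4529 ≈ 0.13417596

0.134176


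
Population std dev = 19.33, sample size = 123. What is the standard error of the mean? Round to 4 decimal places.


SE = sigma / sqrt(n)
sqrt(123) ≈ 11.090537
SE = 19.33 / 11.090537 ≈ 1.742927

1.7429


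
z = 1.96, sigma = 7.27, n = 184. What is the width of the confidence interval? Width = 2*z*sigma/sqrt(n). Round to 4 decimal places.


width = 2*z*sigma/sqrt(n)
2*z*sigma = 2 * 1.96 * 7.27 = 28.4984
sqrt(184) ≈ 13.564660
width = 28.4984 / 13.564660 ≈ 2.100930

2.1009


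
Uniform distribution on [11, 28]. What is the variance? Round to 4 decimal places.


Var = (b-a)^2 / 12
(b-a)^2 = (28 - 11)^2 = 289
Var = 289/12 ≈ 24.083333

24.0833


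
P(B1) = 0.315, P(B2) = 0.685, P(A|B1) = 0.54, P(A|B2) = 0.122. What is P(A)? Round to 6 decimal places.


P(A) = P(A|B1)*P(B1) + P(A|B2)*P(B2)
P(A|B1)*P(B1) = 0.54 * 0.315 = 0.1701
P(A|B2)*P(B2) = 0.122 * 0.685 = 0.08357
P(A) = 0.1701 + 0.08357 = 0.25367

0.253670


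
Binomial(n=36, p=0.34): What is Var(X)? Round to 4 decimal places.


Var = n*p*(1-p) = 36 * 0.34 * 0.66 = 8.0784

8.0784


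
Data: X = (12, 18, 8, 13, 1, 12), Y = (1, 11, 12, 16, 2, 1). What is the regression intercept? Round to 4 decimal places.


a = ybar - b*xbar, where b = sum((xi-xbar)(yi-ybar)) / sum((xi-xbar)^2)
n = 6, xbar = 64/6 = 32/3 ≈ 10.666667, ybar = 43/6 ≈ 7.166667
Sxy = sum((xi-xbar)(yi-ybar)) = 208/3 ≈ 69.333333
Sxx = sum((xi-xbar)^2) = 490/3 ≈ 163.333333
b = Sxy / Sxx = 104/245 ≈ 0.424490
a = 7.166667 - 0.424490 * 10.666667 = 1293/490 ≈ 2.638776

2.6388


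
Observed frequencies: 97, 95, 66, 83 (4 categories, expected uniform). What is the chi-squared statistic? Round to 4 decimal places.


chi2 = sum((O-E)^2/E), E = total/4
total = 341, E = 341/4 = 85.25
(97 - 85.25)^2 / 85.25 = 138.0625 / 85.25 = 2209/1364 ≈ 1.619501
(95 - 85.25)^2 / 85.25 = 95.0625 / 85.25 = 1521/1364 ≈ 1.115103
(66 - 85.25)^2 / 85.25 = 370.5625 / 85.25 = 539/124 ≈ 4.346774
(83 - 85.25)^2 / 85.25 = 5.0625 / 85.25 = 81/1364 ≈ 0.059384
chi2 = 2435/341 ≈ 7.140762

7.1408


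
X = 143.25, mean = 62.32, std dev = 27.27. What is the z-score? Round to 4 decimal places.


z = (X - mu) / sigma
X - mu = 143.25 - 62.32 = 80.93
z = 80.93 / 27.27 = 8093/2727 ≈ 2.967730

2.9677


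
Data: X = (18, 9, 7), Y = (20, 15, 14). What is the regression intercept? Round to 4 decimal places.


a = ybar - b*xbar, where b = sum((xi-xbar)(yi-ybar)) / sum((xi-xbar)^2)
n = 3, xbar = 34/3 ≈ 11.333333, ybar = 49/3 ≈ 16.333333
Sxy = sum((xi-xbar)(yi-ybar)) = 113/3 ≈ 37.666667
Sxx = sum((xi-xbar)^2) = 206/3 ≈ 68.666667
b = Sxy / Sxx = 113/206 ≈ 0.548544
a = 16.333333 - 0.548544 * 11.333333 = 1042/103 ≈ 10.116505

10.1165


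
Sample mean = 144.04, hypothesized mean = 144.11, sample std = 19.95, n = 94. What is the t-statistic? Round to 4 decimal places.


t = (xbar - mu0) / (s/sqrt(n))
xbar - mu0 = 144.04 - 144.11 = -0.07
sqrt(94) ≈ 9.69535971
s/sqrt(n) = 19.95 / 9.69535971 ≈ 2.05768539
t = -0.07 / 2.05768539 ≈ -0.034019

-0.0340


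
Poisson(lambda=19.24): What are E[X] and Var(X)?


E[X] = Var(X) = lambda = 19.24

19.24, 19.24


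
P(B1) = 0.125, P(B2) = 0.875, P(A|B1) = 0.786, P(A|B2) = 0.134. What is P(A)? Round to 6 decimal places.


P(A) = P(A|B1)*P(B1) + P(A|B2)*P(B2)
P(A|B1)*P(B1) = 0.786 * 0.125 = 0.09825
P(A|B2)*P(B2) = 0.134 * 0.875 = 0.11725
P(A) = 0.09825 + 0.11725 = 0.2155

0.215500


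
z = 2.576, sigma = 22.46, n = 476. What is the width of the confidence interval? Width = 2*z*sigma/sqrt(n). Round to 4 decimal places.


width = 2*z*sigma/sqrt(n)
2*z*sigma = 2 * 2.576 * 22.46 = 115.71392
sqrt(476) ≈ 21.817424
width = 115.71392 / 21.817424 ≈ 5.303739

5.3037


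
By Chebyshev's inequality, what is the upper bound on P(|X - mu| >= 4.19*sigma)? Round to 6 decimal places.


P <= 1/k^2
k^2 = 4.19^2 = 17.5561
1/k^2 = 1 / 17.5561 ≈ 0.05696026

0.056960


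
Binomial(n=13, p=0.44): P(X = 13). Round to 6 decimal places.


P = C(n,k) * p^k * (1-p)^(n-k)
C(13,13) = 1
p^k = 0.44^13 ≈ 0.00002316780
(1-p)^(n-k) = 0.56^0 = 1
P = 1 * 0.00002316780 * 1 ≈ 0.000023

0.000023


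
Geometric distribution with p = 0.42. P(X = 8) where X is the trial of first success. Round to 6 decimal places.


P = (1-p)^(k-1) * p
(1-p)^(k-1) = 0.58^7 ≈ 0.02207984
P = 0.02207984 * 0.42 ≈ 0.009273534

0.009274


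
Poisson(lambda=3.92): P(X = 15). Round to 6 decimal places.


P = e^(-lam) * lam^k / k!
e^(-3.92) ≈ 0.01984109
lam^k = 3.92^15 ≈ 793032535.424519
k! = 15! = 1307674368000
P = 0.01984109 * 793032535.424519 / 1307674368000 ≈ 0.000012

0.000012


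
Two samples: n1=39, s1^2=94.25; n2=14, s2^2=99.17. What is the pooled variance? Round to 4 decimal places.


sp^2 = ((n1-1)*s1^2 + (n2-1)*s2^2)/(n1+n2-2)
(n1-1)*s1^2 = 38 * 94.25 = 3581.5
(n2-1)*s2^2 = 13 * 99.17 = 1289.21
numerator = 3581.5 + 1289.21 = 4870.71
n1+n2-2 = 51
sp^2 = 4870.71 / 51 = 162357/1700 ≈ 95.504118

95.5041


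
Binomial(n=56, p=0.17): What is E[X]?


E[X] = n*p = 56 * 0.17 = 9.52

9.52


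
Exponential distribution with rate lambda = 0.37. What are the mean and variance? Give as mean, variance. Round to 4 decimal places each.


mean = 1/lam, var = 1/lam^2
mean = 1 / 0.37 = 100/37 ≈ 2.702703
lam^2 = 0.37^2 = 0.1369
var = 1 / 0.1369 = 10000/1369 ≈ 7.304602

2.7027, 7.3046


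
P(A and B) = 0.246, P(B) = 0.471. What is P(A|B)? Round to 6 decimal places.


P(A|B) = P(A and B) / P(B) = 0.246 / 0.471 = 82/157 ≈ 0.52229299

0.522293


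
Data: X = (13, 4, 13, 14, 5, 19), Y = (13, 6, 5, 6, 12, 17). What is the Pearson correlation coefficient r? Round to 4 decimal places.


r = sum((xi-xbar)(yi-ybar)) / sqrt(sum((xi-xbar)^2) * sum((yi-ybar)^2))
n = 6, xbar = 68/6 = 34/3 ≈ 11.333333, ybar = 59/6 ≈ 9.833333
Sxy = sum((xi-xbar)(yi-ybar)) = 169/3 ≈ 56.333333
Sxx = sum((xi-xbar)^2) = 496/3 ≈ 165.333333
Syy = sum((yi-ybar)^2) = 713/6 ≈ 118.833333
sqrt(Sxx*Syy) ≈ 140.168153
r = Sxy / sqrt(Sxx*Syy) = 56.333333 / 140.168153 ≈ 0.401898

0.4019


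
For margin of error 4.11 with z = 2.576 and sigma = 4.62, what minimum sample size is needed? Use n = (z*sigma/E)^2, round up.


z*sigma/E = 2.576 * 4.62 / 4.11 ≈ 2.895650
(z*sigma/E)^2 ≈ 8.384787
round up: n = 9

9


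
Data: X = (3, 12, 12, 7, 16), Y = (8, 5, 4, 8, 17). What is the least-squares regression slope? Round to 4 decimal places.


b = sum((xi-xbar)(yi-ybar)) / sum((xi-xbar)^2)
n = 5, xbar = 50/5 = 10, ybar = 42/5 = 8.4
Sxy = sum((xi-xbar)(yi-ybar)) = 40
Sxx = sum((xi-xbar)^2) = 102
b = Sxy / Sxx = 20/51 ≈ 0.392157

0.3922


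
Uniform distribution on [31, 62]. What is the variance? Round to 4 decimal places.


Var = (b-a)^2 / 12
(b-a)^2 = (62 - 31)^2 = 961
Var = 961/12 ≈ 80.083333

80.0833


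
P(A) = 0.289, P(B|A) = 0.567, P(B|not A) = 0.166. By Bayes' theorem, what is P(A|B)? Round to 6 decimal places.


P(A|B) = P(B|A)*P(A) / P(B), P(B) = P(B|A)*P(A) + P(B|not A)*P(not A)
P(B|A)*P(A) = 0.567 * 0.289 = 0.163863
P(B|not A)*P(not A) = 0.166 * 0.711 = 0.118026
P(B) = 0.163863 + 0.118026 = 0.281889
P(A|B) = 0.163863 / 0.281889 ≈ 0.58130328

0.581303


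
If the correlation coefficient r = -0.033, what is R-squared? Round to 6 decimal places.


R^2 = r^2 = (-0.033)^2 = 0.001089

0.001089


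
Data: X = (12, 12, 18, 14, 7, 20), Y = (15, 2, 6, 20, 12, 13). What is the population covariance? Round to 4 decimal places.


Cov = (1/n)*sum((xi-xbar)(yi-ybar))
n = 6, xbar = 83/6 ≈ 13.833333, ybar = 68/6 = 34/3 ≈ 11.333333
sum((xi-xbar)(yi-ybar)) = -14/3 ≈ -4.666667
Cov = -4.666667 / 6 = -7/9 ≈ -0.777778

-0.7778


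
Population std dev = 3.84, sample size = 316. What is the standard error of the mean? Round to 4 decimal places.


SE = sigma / sqrt(n)
sqrt(316) ≈ 17.776389
SE = 3.84 / 17.776389 ≈ 0.216017

0.2160


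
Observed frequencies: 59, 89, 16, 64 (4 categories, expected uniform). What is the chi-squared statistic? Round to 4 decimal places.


chi2 = sum((O-E)^2/E), E = total/4
total = 228, E = 228/4 = 57
(59 - 57)^2 / 57 = 4 / 57 = 4/57 ≈ 0.070175
(89 - 57)^2 / 57 = 1024 / 57 = 1024/57 ≈ 17.964912
(16 - 57)^2 / 57 = 1681 / 57 = 1681/57 ≈ 29.491228
(64 - 57)^2 / 57 = 49 / 57 = 49/57 ≈ 0.859649
chi2 = 2758/57 ≈ 48.385965

48.3860


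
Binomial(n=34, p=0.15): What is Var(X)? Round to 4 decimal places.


Var = n*p*(1-p) = 34 * 0.15 * 0.85 = 4.335

4.3350


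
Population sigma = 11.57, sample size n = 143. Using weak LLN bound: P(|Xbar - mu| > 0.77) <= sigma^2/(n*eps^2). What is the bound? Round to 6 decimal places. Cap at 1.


bound = min(1, sigma^2/(n*eps^2))
sigma^2 = 11.57^2 = 133.8649
n*eps^2 = 143 * 0.77^2 = 143 * 0.5929 = 84.7847
sigma^2/(n*eps^2) = 133.8649 / 84.7847 ≈ 1.57888039
this exceeds 1, so the bound is capped at 1

1.000000


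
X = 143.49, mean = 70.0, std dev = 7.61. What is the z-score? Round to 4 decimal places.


z = (X - mu) / sigma
X - mu = 143.49 - 70.0 = 73.49
z = 73.49 / 7.61 = 7349/761 ≈ 9.657030

9.6570


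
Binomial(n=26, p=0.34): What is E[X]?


E[X] = n*p = 26 * 0.34 = 8.84

8.84


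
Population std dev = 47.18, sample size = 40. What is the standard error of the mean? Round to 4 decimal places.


SE = sigma / sqrt(n)
sqrt(40) ≈ 6.324555
SE = 47.18 / 6.324555 ≈ 7.459813

7.4598


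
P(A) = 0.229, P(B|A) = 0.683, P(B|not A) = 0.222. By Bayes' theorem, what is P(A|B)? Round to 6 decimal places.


P(A|B) = P(B|A)*P(A) / P(B), P(B) = P(B|A)*P(A) + P(B|not A)*P(not A)
P(B|A)*P(A) = 0.683 * 0.229 = 0.156407
P(B|not A)*P(not A) = 0.222 * 0.771 = 0.171162
P(B) = 0.156407 + 0.171162 = 0.327569
P(A|B) = 0.156407 / 0.327569 ≈ 0.47747803

0.477478


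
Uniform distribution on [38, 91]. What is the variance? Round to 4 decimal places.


Var = (b-a)^2 / 12
(b-a)^2 = (91 - 38)^2 = 2809
Var = 2809/12 ≈ 234.083333

234.0833


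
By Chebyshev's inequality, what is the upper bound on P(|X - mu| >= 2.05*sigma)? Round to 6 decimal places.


P <= 1/k^2
k^2 = 2.05^2 = 4.2025
1/k^2 = 1 / 4.2025 = 400/1681 ≈ 0.23795360

0.237954


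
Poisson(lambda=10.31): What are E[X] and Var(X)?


E[X] = Var(X) = lambda = 10.31

10.31, 10.31


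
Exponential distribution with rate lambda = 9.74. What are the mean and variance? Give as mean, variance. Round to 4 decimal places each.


mean = 1/lam, var = 1/lam^2
mean = 1 / 9.74 = 50/487 ≈ 0.102669
lam^2 = 9.74^2 = 94.8676
var = 1 / 94.8676 ≈ 0.010541

0.1027, 0.0105


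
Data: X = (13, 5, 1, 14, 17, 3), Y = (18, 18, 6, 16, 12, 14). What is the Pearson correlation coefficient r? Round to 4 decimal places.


r = sum((xi-xbar)(yi-ybar)) / sqrt(sum((xi-xbar)^2) * sum((yi-ybar)^2))
n = 6, xbar = 53/6 ≈ 8.833333, ybar = 84/6 = 14
Sxy = sum((xi-xbar)(yi-ybar)) = 58
Sxx = sum((xi-xbar)^2) = 1325/6 ≈ 220.833333
Syy = sum((yi-ybar)^2) = 104
sqrt(Sxx*Syy) ≈ 151.547572
r = Sxy / sqrt(Sxx*Syy) = 58 / 151.547572 ≈ 0.382718

0.3827


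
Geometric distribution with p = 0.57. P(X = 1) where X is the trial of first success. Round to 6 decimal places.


P = (1-p)^(k-1) * p
(1-p)^(k-1) = 0.43^0 = 1
P = 1 * 0.57 = 0.57

0.570000


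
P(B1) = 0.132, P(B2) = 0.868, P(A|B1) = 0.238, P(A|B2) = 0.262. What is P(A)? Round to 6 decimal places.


P(A) = P(A|B1)*P(B1) + P(A|B2)*P(B2)
P(A|B1)*P(B1) = 0.238 * 0.132 = 0.031416
P(A|B2)*P(B2) = 0.262 * 0.868 = 0.227416
P(A) = 0.031416 + 0.227416 = 0.258832

0.258832


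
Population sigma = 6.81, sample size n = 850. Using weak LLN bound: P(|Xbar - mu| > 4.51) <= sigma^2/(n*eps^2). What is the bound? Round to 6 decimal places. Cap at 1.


bound = min(1, sigma^2/(n*eps^2))
sigma^2 = 6.81^2 = 46.3761
n*eps^2 = 850 * 4.51^2 = 850 * 20.3401 = 17289.085
sigma^2/(n*eps^2) = 46.3761 / 17289.085 ≈ 0.00268239

0.002682


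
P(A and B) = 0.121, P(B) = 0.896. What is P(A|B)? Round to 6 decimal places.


P(A|B) = P(A and B) / P(B) = 0.121 / 0.896 = 121/896 ≈ 0.13504464

0.135045


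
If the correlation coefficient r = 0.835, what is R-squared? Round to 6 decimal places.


R^2 = r^2 = (0.835)^2 = 0.697225

0.697225


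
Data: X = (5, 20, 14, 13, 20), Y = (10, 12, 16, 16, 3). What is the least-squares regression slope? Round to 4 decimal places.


b = sum((xi-xbar)(yi-ybar)) / sum((xi-xbar)^2)
n = 5, xbar = 72/5 = 14.4, ybar = 57/5 = 11.4
Sxy = sum((xi-xbar)(yi-ybar)) = -38.8
Sxx = sum((xi-xbar)^2) = 153.2
b = Sxy / Sxx = -97/383 ≈ -0.253264

-0.2533


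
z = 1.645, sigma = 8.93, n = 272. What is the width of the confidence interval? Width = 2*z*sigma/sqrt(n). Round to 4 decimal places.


width = 2*z*sigma/sqrt(n)
2*z*sigma = 2 * 1.645 * 8.93 = 29.3797
sqrt(272) ≈ 16.492423
width = 29.3797 / 16.492423 ≈ 1.781406

1.7814


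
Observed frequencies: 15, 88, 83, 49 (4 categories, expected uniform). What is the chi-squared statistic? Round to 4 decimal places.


chi2 = sum((O-E)^2/E), E = total/4
total = 235, E = 235/4 = 58.75
(15 - 58.75)^2 / 58.75 = 1914.0625 / 58.75 = 6125/188 ≈ 32.579787
(88 - 58.75)^2 / 58.75 = 855.5625 / 58.75 = 13689/940 ≈ 14.562766
(83 - 58.75)^2 / 58.75 = 588.0625 / 58.75 = 9409/940 ≈ 10.009574
(49 - 58.75)^2 / 58.75 = 95.0625 / 58.75 = 1521/940 ≈ 1.618085
chi2 = 13811/235 ≈ 58.770213

58.7702


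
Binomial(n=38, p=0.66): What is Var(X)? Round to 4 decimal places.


Var = n*p*(1-p) = 38 * 0.66 * 0.34 = 8.5272

8.5272


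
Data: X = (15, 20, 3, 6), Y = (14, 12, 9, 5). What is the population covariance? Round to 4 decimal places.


Cov = (1/n)*sum((xi-xbar)(yi-ybar))
n = 4, xbar = 44/4 = 11, ybar = 40/4 = 10
sum((xi-xbar)(yi-ybar)) = 67
Cov = 67 / 4 = 16.75

16.7500


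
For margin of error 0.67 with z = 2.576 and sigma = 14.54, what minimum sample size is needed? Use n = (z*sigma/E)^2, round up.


z*sigma/E = 2.576 * 14.54 / 0.67 = 468188/8375 ≈ 55.903045
(z*sigma/E)^2 ≈ 3125.150415
round up: n = 3126

3126


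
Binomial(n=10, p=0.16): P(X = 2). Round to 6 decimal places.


P = C(n,k) * p^k * (1-p)^(n-k)
C(10,2) = 45
p^k = 0.16^2 = 0.0256
(1-p)^(n-k) = 0.84^8 ≈ 0.2478759
P = 45 * 0.0256 * 0.2478759 ≈ 0.285553

0.285553


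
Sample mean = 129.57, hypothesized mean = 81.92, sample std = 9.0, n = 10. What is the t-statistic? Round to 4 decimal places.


t = (xbar - mu0) / (s/sqrt(n))
xbar - mu0 = 129.57 - 81.92 = 47.65
sqrt(10) ≈ 3.16227766
s/sqrt(n) = 9.0 / 3.16227766 ≈ 2.84604989
t = 47.65 / 2.84604989 ≈ 16.742503

16.7425


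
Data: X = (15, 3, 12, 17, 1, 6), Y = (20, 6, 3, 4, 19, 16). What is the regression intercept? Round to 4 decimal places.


a = ybar - b*xbar, where b = sum((xi-xbar)(yi-ybar)) / sum((xi-xbar)^2)
n = 6, xbar = 54/6 = 9, ybar = 68/6 = 34/3 ≈ 11.333333
Sxy = sum((xi-xbar)(yi-ybar)) = -75
Sxx = sum((xi-xbar)^2) = 218
b = Sxy / Sxx = -75/218 ≈ -0.344037
a = 11.333333 - (-0.344037) * 9 = 9437/654 ≈ 14.429664

14.4297


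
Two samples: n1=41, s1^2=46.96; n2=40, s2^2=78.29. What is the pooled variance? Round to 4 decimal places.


sp^2 = ((n1-1)*s1^2 + (n2-1)*s2^2)/(n1+n2-2)
(n1-1)*s1^2 = 40 * 46.96 = 1878.4
(n2-1)*s2^2 = 39 * 78.29 = 3053.31
numerator = 1878.4 + 3053.31 = 4931.71
n1+n2-2 = 79
sp^2 = 4931.71 / 79 = 493171/7900 ≈ 62.426709

62.4267


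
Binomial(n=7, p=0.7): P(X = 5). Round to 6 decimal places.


P = C(n,k) * p^k * (1-p)^(n-k)
C(7,5) = 21
p^k = 0.7^5 = 0.16807
(1-p)^(n-k) = 0.3^2 = 0.09
P = 21 * 0.16807 * 0.09 ≈ 0.317652

0.317652


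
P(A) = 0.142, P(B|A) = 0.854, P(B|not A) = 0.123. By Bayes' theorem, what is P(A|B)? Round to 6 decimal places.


P(A|B) = P(B|A)*P(A) / P(B), P(B) = P(B|A)*P(A) + P(B|not A)*P(not A)
P(B|A)*P(A) = 0.854 * 0.142 = 0.121268
P(B|not A)*P(not A) = 0.123 * 0.858 = 0.105534
P(B) = 0.121268 + 0.105534 = 0.226802
P(A|B) = 0.121268 / 0.226802 ≈ 0.53468664

0.534687


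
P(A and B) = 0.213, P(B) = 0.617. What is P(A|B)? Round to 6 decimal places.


P(A|B) = P(A and B) / P(B) = 0.213 / 0.617 = 213/617 ≈ 0.34521880

0.345219


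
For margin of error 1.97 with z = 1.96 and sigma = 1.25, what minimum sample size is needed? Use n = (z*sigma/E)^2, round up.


z*sigma/E = 1.96 * 1.25 / 1.97 = 245/197 ≈ 1.243655
(z*sigma/E)^2 ≈ 1.546677
round up: n = 2

2


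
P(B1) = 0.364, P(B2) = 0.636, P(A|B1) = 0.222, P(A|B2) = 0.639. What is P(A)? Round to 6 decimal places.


P(A) = P(A|B1)*P(B1) + P(A|B2)*P(B2)
P(A|B1)*P(B1) = 0.222 * 0.364 = 0.080808
P(A|B2)*P(B2) = 0.639 * 0.636 = 0.406404
P(A) = 0.080808 + 0.406404 = 0.487212

0.487212


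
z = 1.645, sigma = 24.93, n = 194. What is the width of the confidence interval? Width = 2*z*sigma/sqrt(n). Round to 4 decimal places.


width = 2*z*sigma/sqrt(n)
2*z*sigma = 2 * 1.645 * 24.93 = 82.0197
sqrt(194) ≈ 13.928388
width = 82.0197 / 13.928388 ≈ 5.888671

5.8887


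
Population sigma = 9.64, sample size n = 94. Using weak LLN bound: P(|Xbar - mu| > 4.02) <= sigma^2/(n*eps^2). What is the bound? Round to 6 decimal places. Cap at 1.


bound = min(1, sigma^2/(n*eps^2))
sigma^2 = 9.64^2 = 92.9296
n*eps^2 = 94 * 4.02^2 = 94 * 16.1604 = 1519.0776
sigma^2/(n*eps^2) = 92.9296 / 1519.0776 ≈ 0.06117502

0.061175


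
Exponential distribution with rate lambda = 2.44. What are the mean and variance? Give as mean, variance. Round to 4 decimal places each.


mean = 1/lam, var = 1/lam^2
mean = 1 / 2.44 = 25/61 ≈ 0.409836
lam^2 = 2.44^2 = 5.9536
var = 1 / 5.9536 = 625/3721 ≈ 0.167966

0.4098, 0.1680


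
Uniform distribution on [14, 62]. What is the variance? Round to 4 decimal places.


Var = (b-a)^2 / 12
(b-a)^2 = (62 - 14)^2 = 2304
Var = 2304/12 = 192

192.0000


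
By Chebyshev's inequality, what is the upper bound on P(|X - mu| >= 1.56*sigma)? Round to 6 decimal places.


P <= 1/k^2
k^2 = 1.56^2 = 2.4336
1/k^2 = 1 / 2.4336 = 625/1521 ≈ 0.41091387

0.410914


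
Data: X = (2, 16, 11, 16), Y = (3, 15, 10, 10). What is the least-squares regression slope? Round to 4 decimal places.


b = sum((xi-xbar)(yi-ybar)) / sum((xi-xbar)^2)
n = 4, xbar = 45/4 = 11.25, ybar = 38/4 = 9.5
Sxy = sum((xi-xbar)(yi-ybar)) = 88.5
Sxx = sum((xi-xbar)^2) = 130.75
b = Sxy / Sxx = 354/523 ≈ 0.676864

0.6769


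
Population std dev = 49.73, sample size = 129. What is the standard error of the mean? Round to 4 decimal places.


SE = sigma / sqrt(n)
sqrt(129) ≈ 11.357817
SE = 49.73 / 11.357817 ≈ 4.378482

4.3785


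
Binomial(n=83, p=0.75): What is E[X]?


E[X] = n*p = 83 * 0.75 = 62.25

62.25


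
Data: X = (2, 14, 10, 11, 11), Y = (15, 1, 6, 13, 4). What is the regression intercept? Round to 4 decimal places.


a = ybar - b*xbar, where b = sum((xi-xbar)(yi-ybar)) / sum((xi-xbar)^2)
n = 5, xbar = 48/5 = 9.6, ybar = 39/5 = 7.8
Sxy = sum((xi-xbar)(yi-ybar)) = -83.4
Sxx = sum((xi-xbar)^2) = 81.2
b = Sxy / Sxx = -417/406 ≈ -1.027094
a = 7.8 - (-1.027094) * 9.6 = 3585/203 ≈ 17.660099

17.6601


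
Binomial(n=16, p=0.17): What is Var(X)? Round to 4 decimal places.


Var = n*p*(1-p) = 16 * 0.17 * 0.83 = 2.2576

2.2576


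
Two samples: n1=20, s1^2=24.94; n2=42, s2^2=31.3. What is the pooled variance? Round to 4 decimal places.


sp^2 = ((n1-1)*s1^2 + (n2-1)*s2^2)/(n1+n2-2)
(n1-1)*s1^2 = 19 * 24.94 = 473.86
(n2-1)*s2^2 = 41 * 31.3 = 1283.3
numerator = 473.86 + 1283.3 = 1757.16
n1+n2-2 = 60
sp^2 = 1757.16 / 60 = 29.286

29.2860


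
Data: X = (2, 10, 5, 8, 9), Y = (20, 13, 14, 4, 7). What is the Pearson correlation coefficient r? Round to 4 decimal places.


r = sum((xi-xbar)(yi-ybar)) / sqrt(sum((xi-xbar)^2) * sum((yi-ybar)^2))
n = 5, xbar = 34/5 = 6.8, ybar = 58/5 = 11.6
Sxy = sum((xi-xbar)(yi-ybar)) = -59.4
Sxx = sum((xi-xbar)^2) = 42.8
Syy = sum((yi-ybar)^2) = 157.2
sqrt(Sxx*Syy) ≈ 82.025362
r = Sxy / sqrt(Sxx*Syy) = -59.4 / 82.025362 ≈ -0.724166

-0.7242


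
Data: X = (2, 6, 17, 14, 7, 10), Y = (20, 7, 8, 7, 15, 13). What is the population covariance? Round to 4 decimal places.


Cov = (1/n)*sum((xi-xbar)(yi-ybar))
n = 6, xbar = 56/6 = 28/3 ≈ 9.333333, ybar = 70/6 = 35/3 ≈ 11.666667
sum((xi-xbar)(yi-ybar)) = -307/3 ≈ -102.333333
Cov = -102.333333 / 6 = -307/18 ≈ -17.055556

-17.0556


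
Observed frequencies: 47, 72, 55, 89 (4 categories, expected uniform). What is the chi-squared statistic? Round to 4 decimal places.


chi2 = sum((O-E)^2/E), E = total/4
total = 263, E = 263/4 = 65.75
(47 - 65.75)^2 / 65.75 = 351.5625 / 65.75 = 5625/1052 ≈ 5.346958
(72 - 65.75)^2 / 65.75 = 39.0625 / 65.75 = 625/1052 ≈ 0.594106
(55 - 65.75)^2 / 65.75 = 115.5625 / 65.75 = 1849/1052 ≈ 1.757605
(89 - 65.75)^2 / 65.75 = 540.5625 / 65.75 = 8649/1052 ≈ 8.221483
chi2 = 4187/263 ≈ 15.920152

15.9202


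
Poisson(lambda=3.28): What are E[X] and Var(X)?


E[X] = Var(X) = lambda = 3.28

3.28, 3.28


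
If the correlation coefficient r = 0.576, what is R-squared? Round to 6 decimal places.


R^2 = r^2 = (0.576)^2 = 0.331776

0.331776


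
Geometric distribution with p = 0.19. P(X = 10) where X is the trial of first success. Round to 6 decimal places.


P = (1-p)^(k-1) * p
(1-p)^(k-1) = 0.81^9 ≈ 0.1500946
P = 0.1500946 * 0.19 ≈ 0.02851798

0.028518


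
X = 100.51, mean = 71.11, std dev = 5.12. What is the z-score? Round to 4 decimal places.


z = (X - mu) / sigma
X - mu = 100.51 - 71.11 = 29.4
z = 29.4 / 5.12 = 735/128 ≈ 5.742188

5.7422


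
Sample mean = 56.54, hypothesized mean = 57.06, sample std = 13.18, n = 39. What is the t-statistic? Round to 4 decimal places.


t = (xbar - mu0) / (s/sqrt(n))
xbar - mu0 = 56.54 - 57.06 = -0.52
sqrt(39) ≈ 6.24499800
s/sqrt(n) = 13.18 / 6.24499800 ≈ 2.11048907
t = -0.52 / 2.11048907 ≈ -0.246388

-0.2464


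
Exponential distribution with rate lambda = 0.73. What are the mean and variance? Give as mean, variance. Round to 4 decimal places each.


mean = 1/lam, var = 1/lam^2
mean = 1 / 0.73 = 100/73 ≈ 1.369863
lam^2 = 0.73^2 = 0.5329
var = 1 / 0.5329 = 10000/5329 ≈ 1.876525

1.3699, 1.8765


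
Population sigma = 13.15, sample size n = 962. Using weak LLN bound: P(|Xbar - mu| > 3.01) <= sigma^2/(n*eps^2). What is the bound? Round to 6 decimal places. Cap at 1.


bound = min(1, sigma^2/(n*eps^2))
sigma^2 = 13.15^2 = 172.9225
n*eps^2 = 962 * 3.01^2 = 962 * 9.0601 = 8715.8162
sigma^2/(n*eps^2) = 172.9225 / 8715.8162 ≈ 0.01984008

0.019840


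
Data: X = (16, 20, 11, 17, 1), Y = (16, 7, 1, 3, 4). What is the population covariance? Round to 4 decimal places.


Cov = (1/n)*sum((xi-xbar)(yi-ybar))
n = 5, xbar = 65/5 = 13, ybar = 31/5 = 6.2
sum((xi-xbar)(yi-ybar)) = 59
Cov = 59 / 5 = 11.8

11.8000


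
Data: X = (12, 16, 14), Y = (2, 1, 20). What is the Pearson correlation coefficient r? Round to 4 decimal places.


r = sum((xi-xbar)(yi-ybar)) / sqrt(sum((xi-xbar)^2) * sum((yi-ybar)^2))
n = 3, xbar = 42/3 = 14, ybar = 23/3 ≈ 7.666667
Sxy = sum((xi-xbar)(yi-ybar)) = -2
Sxx = sum((xi-xbar)^2) = 8
Syy = sum((yi-ybar)^2) = 686/3 ≈ 228.666667
sqrt(Sxx*Syy) ≈ 42.770706
r = Sxy / sqrt(Sxx*Syy) = -2 / 42.770706 ≈ -0.046761

-0.0468


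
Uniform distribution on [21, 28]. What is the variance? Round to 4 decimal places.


Var = (b-a)^2 / 12
(b-a)^2 = (28 - 21)^2 = 49
Var = 49/12 ≈ 4.083333

4.0833
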